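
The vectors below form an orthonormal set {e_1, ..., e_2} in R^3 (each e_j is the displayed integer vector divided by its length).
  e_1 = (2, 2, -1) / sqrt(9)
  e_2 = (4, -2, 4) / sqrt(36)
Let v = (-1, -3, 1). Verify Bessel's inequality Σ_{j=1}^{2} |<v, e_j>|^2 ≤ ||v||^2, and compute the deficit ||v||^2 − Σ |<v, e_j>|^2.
Σ |<v, e_j>|^2 = 10; ||v||^2 = 11; deficit = 1

Write each e_j = u_j / sqrt(<u_j, u_j>) where u_j is the displayed integer vector. Then <v, e_j> = <v, u_j> / sqrt(<u_j, u_j>), so |<v, e_j>|^2 = <v, u_j>^2 / <u_j, u_j>.
Coefficients: <v, e_1> = -9/sqrt(9), <v, e_2> = 6/sqrt(36).
Square and sum: Σ |<v, e_j>|^2 = 10.
Compute ||v||^2 = v·v = 11.
Deficit = 11 − 10 = 1 ≥ 0, confirming Bessel's inequality. (The deficit equals ||v − Σ <v,e_j> e_j||^2, the squared distance from v to span{e_j}.)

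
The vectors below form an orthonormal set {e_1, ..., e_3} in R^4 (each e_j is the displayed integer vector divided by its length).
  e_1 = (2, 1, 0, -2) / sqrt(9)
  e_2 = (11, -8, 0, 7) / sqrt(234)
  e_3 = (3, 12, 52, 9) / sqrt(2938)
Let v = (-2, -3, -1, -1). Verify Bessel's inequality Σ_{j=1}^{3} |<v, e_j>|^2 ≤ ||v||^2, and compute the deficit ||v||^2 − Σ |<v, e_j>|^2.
Σ |<v, e_j>|^2 = 734/113; ||v||^2 = 15; deficit = 961/113

Write each e_j = u_j / sqrt(<u_j, u_j>) where u_j is the displayed integer vector. Then <v, e_j> = <v, u_j> / sqrt(<u_j, u_j>), so |<v, e_j>|^2 = <v, u_j>^2 / <u_j, u_j>.
Coefficients: <v, e_1> = -5/sqrt(9), <v, e_2> = -5/sqrt(234), <v, e_3> = -103/sqrt(2938).
Square and sum: Σ |<v, e_j>|^2 = 734/113.
Compute ||v||^2 = v·v = 15.
Deficit = 15 − 734/113 = 961/113 ≥ 0, confirming Bessel's inequality. (The deficit equals ||v − Σ <v,e_j> e_j||^2, the squared distance from v to span{e_j}.)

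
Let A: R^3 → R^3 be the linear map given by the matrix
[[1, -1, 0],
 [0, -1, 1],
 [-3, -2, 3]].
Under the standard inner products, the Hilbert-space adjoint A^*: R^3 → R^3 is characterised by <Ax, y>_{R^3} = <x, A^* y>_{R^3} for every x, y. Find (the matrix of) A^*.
A^* = A^T =
[[1, 0, -3],
 [-1, -1, -2],
 [0, 1, 3]]

For real matrices with standard dot products, the defining identity <Ax, y> = <x, A^* y> gives (Ax)^T y = x^T (A^*) y, i.e. x^T A^T y = x^T (A^*) y. Since this holds for all x, y, we must have A^* = A^T. Therefore
A^* =
[[1, 0, -3],
 [-1, -1, -2],
 [0, 1, 3]].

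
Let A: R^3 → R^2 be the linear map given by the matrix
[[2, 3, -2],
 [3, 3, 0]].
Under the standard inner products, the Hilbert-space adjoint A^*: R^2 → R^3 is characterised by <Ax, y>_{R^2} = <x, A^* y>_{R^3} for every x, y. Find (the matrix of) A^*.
A^* = A^T =
[[2, 3],
 [3, 3],
 [-2, 0]]

For real matrices with standard dot products, the defining identity <Ax, y> = <x, A^* y> gives (Ax)^T y = x^T (A^*) y, i.e. x^T A^T y = x^T (A^*) y. Since this holds for all x, y, we must have A^* = A^T. Therefore
A^* =
[[2, 3],
 [3, 3],
 [-2, 0]].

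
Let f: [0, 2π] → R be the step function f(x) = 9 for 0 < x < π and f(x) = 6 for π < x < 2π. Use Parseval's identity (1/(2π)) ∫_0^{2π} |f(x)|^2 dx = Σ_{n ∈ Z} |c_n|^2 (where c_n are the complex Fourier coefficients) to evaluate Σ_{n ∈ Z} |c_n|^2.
Σ |c_n|^2 = 117/2

Parseval equates the L^2 energy of f (normalised by 1/(2π)) with the ℓ^2 sum of its Fourier coefficients: (1/(2π)) ∫_0^{2π} |f|^2 = Σ |c_n|^2.
Compute the left side: (1/(2π)) [∫_0^π 9^2 dx + ∫_π^{2π} 6^2 dx] = (1/(2π)) · (81π + 36π) = (81 + 36)/2 = 117/2.
So Σ_{n ∈ Z} |c_n|^2 = 117/2.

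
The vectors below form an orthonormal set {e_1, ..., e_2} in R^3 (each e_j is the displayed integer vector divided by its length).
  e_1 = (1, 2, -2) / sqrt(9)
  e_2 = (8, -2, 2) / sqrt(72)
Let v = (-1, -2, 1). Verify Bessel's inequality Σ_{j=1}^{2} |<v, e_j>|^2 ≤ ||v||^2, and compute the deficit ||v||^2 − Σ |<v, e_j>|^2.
Σ |<v, e_j>|^2 = 11/2; ||v||^2 = 6; deficit = 1/2

Write each e_j = u_j / sqrt(<u_j, u_j>) where u_j is the displayed integer vector. Then <v, e_j> = <v, u_j> / sqrt(<u_j, u_j>), so |<v, e_j>|^2 = <v, u_j>^2 / <u_j, u_j>.
Coefficients: <v, e_1> = -7/sqrt(9), <v, e_2> = -2/sqrt(72).
Square and sum: Σ |<v, e_j>|^2 = 11/2.
Compute ||v||^2 = v·v = 6.
Deficit = 6 − 11/2 = 1/2 ≥ 0, confirming Bessel's inequality. (The deficit equals ||v − Σ <v,e_j> e_j||^2, the squared distance from v to span{e_j}.)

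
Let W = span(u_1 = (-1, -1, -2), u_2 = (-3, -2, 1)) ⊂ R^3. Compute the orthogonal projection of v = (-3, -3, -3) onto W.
proj_W(v) = (-16/5, -68/25, -76/25)

Set up U = [u_1 | ... | u_2] ∈ R^(3×2). The projector onto W = col(U) is P = U (U^T U)^(-1) U^T.
Compute U^T U =
  [6, 3]
  [3, 14],
and U^T v = (12, 12).
Solve U^T U · c = U^T v for the coefficients: c = (44/25, 12/25). The projection is proj_W(v) = U c.
Check: (v - proj_W(v)) · u_1 = 0  (should be 0).
Check: (v - proj_W(v)) · u_2 = 0  (should be 0).
Result: proj_W(v) = (-16/5, -68/25, -76/25).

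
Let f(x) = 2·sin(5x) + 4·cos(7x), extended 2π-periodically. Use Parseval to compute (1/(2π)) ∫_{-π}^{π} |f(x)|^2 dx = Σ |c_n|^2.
Σ |c_n|^2 = 10

Expand |f|^2 and use orthogonality of {sin(nx), cos(mx)} on [-π, π]:
  ∫_{-π}^{π} sin(nx)^2 dx = π, ∫ cos(mx)^2 dx = π, and cross terms integrate to 0.
So ∫_{-π}^{π} f(x)^2 dx = 2^2 · π + 4^2 · π = (4 + 16)π.
Divide by 2π: (4 + 16)/2 = 10.
By Parseval, this equals Σ |c_n|^2.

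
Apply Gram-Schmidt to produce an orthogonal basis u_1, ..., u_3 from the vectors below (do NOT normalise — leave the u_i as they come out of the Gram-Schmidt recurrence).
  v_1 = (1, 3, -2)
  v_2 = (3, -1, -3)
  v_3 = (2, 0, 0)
Orthogonal basis:
  u_1 = (1, 3, -2)
  u_2 = (18/7, -16/7, -15/7)
  u_3 = (121/115, 33/115, 22/23)

Apply the Gram-Schmidt recurrence
  u_1 = v_1
  u_i = v_i − Σ_{j<i} ((v_i · u_j) / (u_j · u_j)) · u_j.

Step by step this gives:
  u_1 = (1, 3, -2)
  u_2 = (18/7, -16/7, -15/7)
  u_3 = (121/115, 33/115, 22/23)

Orthogonality check:
  u_2 · u_1 = 0 (should be 0)
  u_3 · u_1 = 0 (should be 0)
  u_3 · u_2 = 0 (should be 0)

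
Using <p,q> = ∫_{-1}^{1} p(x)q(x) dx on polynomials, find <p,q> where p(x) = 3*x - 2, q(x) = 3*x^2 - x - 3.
<p,q> = 6

Expand the product: p(x)·q(x) = 9*x^3 - 9*x^2 - 7*x + 6.
∫_{-1}^{1} of each monomial x^k gives [2/(k+1) if k even, 0 if k odd]. Integrating term-by-term (or equivalently evaluating the antiderivative F(x) = 9*x^4/4 - 3*x^3 - 7*x^2/2 + 6*x at the endpoints):
  F(1) − F(−1) = 7/4 − (-17/4) = 6.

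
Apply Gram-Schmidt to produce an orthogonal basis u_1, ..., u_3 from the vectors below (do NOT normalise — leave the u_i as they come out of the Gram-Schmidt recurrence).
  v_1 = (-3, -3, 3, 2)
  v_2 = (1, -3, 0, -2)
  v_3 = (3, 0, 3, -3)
Orthogonal basis:
  u_1 = (-3, -3, 3, 2)
  u_2 = (37/31, -87/31, -6/31, -66/31)
  u_3 = (693/430, 567/430, 798/215, -252/215)

Apply the Gram-Schmidt recurrence
  u_1 = v_1
  u_i = v_i − Σ_{j<i} ((v_i · u_j) / (u_j · u_j)) · u_j.

Step by step this gives:
  u_1 = (-3, -3, 3, 2)
  u_2 = (37/31, -87/31, -6/31, -66/31)
  u_3 = (693/430, 567/430, 798/215, -252/215)

Orthogonality check:
  u_2 · u_1 = 0 (should be 0)
  u_3 · u_1 = 0 (should be 0)
  u_3 · u_2 = 0 (should be 0)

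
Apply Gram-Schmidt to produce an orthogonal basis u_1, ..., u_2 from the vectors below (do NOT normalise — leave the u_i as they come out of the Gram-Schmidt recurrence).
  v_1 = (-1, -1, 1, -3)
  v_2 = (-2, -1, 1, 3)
Orthogonal basis:
  u_1 = (-1, -1, 1, -3)
  u_2 = (-29/12, -17/12, 17/12, 7/4)

Apply the Gram-Schmidt recurrence
  u_1 = v_1
  u_i = v_i − Σ_{j<i} ((v_i · u_j) / (u_j · u_j)) · u_j.

Step by step this gives:
  u_1 = (-1, -1, 1, -3)
  u_2 = (-29/12, -17/12, 17/12, 7/4)

Orthogonality check:
  u_2 · u_1 = 0 (should be 0)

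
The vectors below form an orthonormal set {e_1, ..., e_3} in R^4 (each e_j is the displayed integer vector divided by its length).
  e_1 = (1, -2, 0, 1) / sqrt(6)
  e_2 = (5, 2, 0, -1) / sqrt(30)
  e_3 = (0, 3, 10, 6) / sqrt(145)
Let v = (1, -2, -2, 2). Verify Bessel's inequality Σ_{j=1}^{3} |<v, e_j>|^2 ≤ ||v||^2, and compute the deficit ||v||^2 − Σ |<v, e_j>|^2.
Σ |<v, e_j>|^2 = 277/29; ||v||^2 = 13; deficit = 100/29

Write each e_j = u_j / sqrt(<u_j, u_j>) where u_j is the displayed integer vector. Then <v, e_j> = <v, u_j> / sqrt(<u_j, u_j>), so |<v, e_j>|^2 = <v, u_j>^2 / <u_j, u_j>.
Coefficients: <v, e_1> = 7/sqrt(6), <v, e_2> = -1/sqrt(30), <v, e_3> = -14/sqrt(145).
Square and sum: Σ |<v, e_j>|^2 = 277/29.
Compute ||v||^2 = v·v = 13.
Deficit = 13 − 277/29 = 100/29 ≥ 0, confirming Bessel's inequality. (The deficit equals ||v − Σ <v,e_j> e_j||^2, the squared distance from v to span{e_j}.)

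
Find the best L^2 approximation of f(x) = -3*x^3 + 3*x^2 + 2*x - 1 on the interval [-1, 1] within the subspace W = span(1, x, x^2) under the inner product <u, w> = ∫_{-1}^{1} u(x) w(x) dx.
g(x) = 3*x^2 + x/5 - 1

The best approximation g ∈ W is the orthogonal projection of f onto W. Writing g = a_0 + a_1 x + a_2 x^2, the coefficients solve the normal equations G · a = b where
  G_{ij} = <φ_i, φ_j> and b_i = <f, φ_i>, with φ_0 = 1, φ_1 = x, φ_2 = x^2.
G =
  [2, 0, 2/3]
  [0, 2/3, 0]
  [2/3, 0, 2/5],
b = (0, 2/15, 8/15).
Solving gives a_0 = -1, a_1 = 1/5, a_2 = 3, so
  g(x) = 3*x^2 + x/5 - 1.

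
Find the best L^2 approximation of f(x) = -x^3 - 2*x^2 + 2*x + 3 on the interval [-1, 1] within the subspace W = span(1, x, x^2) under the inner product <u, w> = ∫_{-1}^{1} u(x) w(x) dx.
g(x) = -2*x^2 + 7*x/5 + 3

The best approximation g ∈ W is the orthogonal projection of f onto W. Writing g = a_0 + a_1 x + a_2 x^2, the coefficients solve the normal equations G · a = b where
  G_{ij} = <φ_i, φ_j> and b_i = <f, φ_i>, with φ_0 = 1, φ_1 = x, φ_2 = x^2.
G =
  [2, 0, 2/3]
  [0, 2/3, 0]
  [2/3, 0, 2/5],
b = (14/3, 14/15, 6/5).
Solving gives a_0 = 3, a_1 = 7/5, a_2 = -2, so
  g(x) = -2*x^2 + 7*x/5 + 3.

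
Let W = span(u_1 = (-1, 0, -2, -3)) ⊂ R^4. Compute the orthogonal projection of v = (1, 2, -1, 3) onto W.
proj_W(v) = (4/7, 0, 8/7, 12/7)

Set up U = [u_1 | ... | u_1] ∈ R^(4×1). The projector onto W = col(U) is P = U (U^T U)^(-1) U^T.
Compute U^T U =
  [14],
and U^T v = (-8).
Solve U^T U · c = U^T v for the coefficients: c = (-4/7). The projection is proj_W(v) = U c.
Check: (v - proj_W(v)) · u_1 = 0  (should be 0).
Result: proj_W(v) = (4/7, 0, 8/7, 12/7).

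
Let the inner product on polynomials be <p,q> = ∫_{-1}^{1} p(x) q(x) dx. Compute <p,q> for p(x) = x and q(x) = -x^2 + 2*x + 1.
<p,q> = 4/3

Expand the product: p(x)·q(x) = -x^3 + 2*x^2 + x.
∫_{-1}^{1} of each monomial x^k gives [2/(k+1) if k even, 0 if k odd]. Integrating term-by-term (or equivalently evaluating the antiderivative F(x) = -x^4/4 + 2*x^3/3 + x^2/2 at the endpoints):
  F(1) − F(−1) = 11/12 − (-5/12) = 4/3.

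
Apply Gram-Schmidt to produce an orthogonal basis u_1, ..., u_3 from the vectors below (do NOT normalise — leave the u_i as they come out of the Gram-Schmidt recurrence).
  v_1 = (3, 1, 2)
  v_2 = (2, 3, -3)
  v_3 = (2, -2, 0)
Orthogonal basis:
  u_1 = (3, 1, 2)
  u_2 = (19/14, 39/14, -24/7)
  u_3 = (396/299, -44/23, -308/299)

Apply the Gram-Schmidt recurrence
  u_1 = v_1
  u_i = v_i − Σ_{j<i} ((v_i · u_j) / (u_j · u_j)) · u_j.

Step by step this gives:
  u_1 = (3, 1, 2)
  u_2 = (19/14, 39/14, -24/7)
  u_3 = (396/299, -44/23, -308/299)

Orthogonality check:
  u_2 · u_1 = 0 (should be 0)
  u_3 · u_1 = 0 (should be 0)
  u_3 · u_2 = 0 (should be 0)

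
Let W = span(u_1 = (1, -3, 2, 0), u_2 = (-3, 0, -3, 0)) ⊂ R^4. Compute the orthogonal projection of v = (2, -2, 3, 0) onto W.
proj_W(v) = (41/19, -39/19, 54/19, 0)

Set up U = [u_1 | ... | u_2] ∈ R^(4×2). The projector onto W = col(U) is P = U (U^T U)^(-1) U^T.
Compute U^T U =
  [14, -9]
  [-9, 18],
and U^T v = (14, -15).
Solve U^T U · c = U^T v for the coefficients: c = (13/19, -28/57). The projection is proj_W(v) = U c.
Check: (v - proj_W(v)) · u_1 = 0  (should be 0).
Check: (v - proj_W(v)) · u_2 = 0  (should be 0).
Result: proj_W(v) = (41/19, -39/19, 54/19, 0).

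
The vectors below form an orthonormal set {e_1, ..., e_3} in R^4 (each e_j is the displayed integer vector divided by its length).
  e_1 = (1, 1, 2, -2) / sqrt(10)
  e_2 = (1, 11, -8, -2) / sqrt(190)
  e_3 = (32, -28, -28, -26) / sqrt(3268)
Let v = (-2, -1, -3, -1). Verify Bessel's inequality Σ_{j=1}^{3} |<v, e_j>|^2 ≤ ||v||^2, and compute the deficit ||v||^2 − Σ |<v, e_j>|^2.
Σ |<v, e_j>|^2 = 321/43; ||v||^2 = 15; deficit = 324/43

Write each e_j = u_j / sqrt(<u_j, u_j>) where u_j is the displayed integer vector. Then <v, e_j> = <v, u_j> / sqrt(<u_j, u_j>), so |<v, e_j>|^2 = <v, u_j>^2 / <u_j, u_j>.
Coefficients: <v, e_1> = -7/sqrt(10), <v, e_2> = 13/sqrt(190), <v, e_3> = 74/sqrt(3268).
Square and sum: Σ |<v, e_j>|^2 = 321/43.
Compute ||v||^2 = v·v = 15.
Deficit = 15 − 321/43 = 324/43 ≥ 0, confirming Bessel's inequality. (The deficit equals ||v − Σ <v,e_j> e_j||^2, the squared distance from v to span{e_j}.)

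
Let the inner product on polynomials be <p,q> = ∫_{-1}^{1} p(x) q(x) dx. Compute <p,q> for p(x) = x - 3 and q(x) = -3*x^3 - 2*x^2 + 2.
<p,q> = -46/5

Expand the product: p(x)·q(x) = -3*x^4 + 7*x^3 + 6*x^2 + 2*x - 6.
∫_{-1}^{1} of each monomial x^k gives [2/(k+1) if k even, 0 if k odd]. Integrating term-by-term (or equivalently evaluating the antiderivative F(x) = -3*x^5/5 + 7*x^4/4 + 2*x^3 + x^2 - 6*x at the endpoints):
  F(1) − F(−1) = -37/20 − (147/20) = -46/5.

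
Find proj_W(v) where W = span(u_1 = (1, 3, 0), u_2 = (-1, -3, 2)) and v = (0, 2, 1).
proj_W(v) = (3/5, 9/5, 1)

Set up U = [u_1 | ... | u_2] ∈ R^(3×2). The projector onto W = col(U) is P = U (U^T U)^(-1) U^T.
Compute U^T U =
  [10, -10]
  [-10, 14],
and U^T v = (6, -4).
Solve U^T U · c = U^T v for the coefficients: c = (11/10, 1/2). The projection is proj_W(v) = U c.
Check: (v - proj_W(v)) · u_1 = 0  (should be 0).
Check: (v - proj_W(v)) · u_2 = 0  (should be 0).
Result: proj_W(v) = (3/5, 9/5, 1).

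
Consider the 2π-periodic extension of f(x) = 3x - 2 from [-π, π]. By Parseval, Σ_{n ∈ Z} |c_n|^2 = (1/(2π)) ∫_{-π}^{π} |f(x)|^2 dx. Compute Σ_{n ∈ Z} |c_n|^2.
Σ |c_n|^2 = 3π^2 + 4

Expand and integrate term by term over [-π, π]:
  ∫ (3x)^2 dx = 9·(2π^3/3); ∫ 2·3·(-2)·x dx = 0 (odd integrand); ∫ (-2)^2 dx = 4·2π.
So (1/(2π)) ∫_{-π}^{π} (3x - 2)^2 dx = 9π^2/3 + 4 = 3π^2 + 4.
Parseval ⇒ Σ |c_n|^2 = 3π^2 + 4.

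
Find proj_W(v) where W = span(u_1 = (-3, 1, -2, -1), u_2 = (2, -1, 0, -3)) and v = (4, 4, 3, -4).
proj_W(v) = (314/97, -138/97, 76/97, -262/97)

Set up U = [u_1 | ... | u_2] ∈ R^(4×2). The projector onto W = col(U) is P = U (U^T U)^(-1) U^T.
Compute U^T U =
  [15, -4]
  [-4, 14],
and U^T v = (-10, 16).
Solve U^T U · c = U^T v for the coefficients: c = (-38/97, 100/97). The projection is proj_W(v) = U c.
Check: (v - proj_W(v)) · u_1 = 0  (should be 0).
Check: (v - proj_W(v)) · u_2 = 0  (should be 0).
Result: proj_W(v) = (314/97, -138/97, 76/97, -262/97).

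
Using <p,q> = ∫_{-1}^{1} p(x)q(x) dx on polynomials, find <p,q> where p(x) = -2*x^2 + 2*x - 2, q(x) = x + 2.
<p,q> = -28/3

Expand the product: p(x)·q(x) = -2*x^3 - 2*x^2 + 2*x - 4.
∫_{-1}^{1} of each monomial x^k gives [2/(k+1) if k even, 0 if k odd]. Integrating term-by-term (or equivalently evaluating the antiderivative F(x) = -x^4/2 - 2*x^3/3 + x^2 - 4*x at the endpoints):
  F(1) − F(−1) = -25/6 − (31/6) = -28/3.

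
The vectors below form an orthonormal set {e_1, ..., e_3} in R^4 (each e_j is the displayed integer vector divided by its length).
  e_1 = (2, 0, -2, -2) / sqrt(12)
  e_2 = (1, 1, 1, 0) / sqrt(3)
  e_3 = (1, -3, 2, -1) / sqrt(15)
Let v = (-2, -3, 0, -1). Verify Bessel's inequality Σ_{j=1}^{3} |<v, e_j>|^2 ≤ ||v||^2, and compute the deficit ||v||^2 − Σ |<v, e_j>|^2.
Σ |<v, e_j>|^2 = 194/15; ||v||^2 = 14; deficit = 16/15

Write each e_j = u_j / sqrt(<u_j, u_j>) where u_j is the displayed integer vector. Then <v, e_j> = <v, u_j> / sqrt(<u_j, u_j>), so |<v, e_j>|^2 = <v, u_j>^2 / <u_j, u_j>.
Coefficients: <v, e_1> = -2/sqrt(12), <v, e_2> = -5/sqrt(3), <v, e_3> = 8/sqrt(15).
Square and sum: Σ |<v, e_j>|^2 = 194/15.
Compute ||v||^2 = v·v = 14.
Deficit = 14 − 194/15 = 16/15 ≥ 0, confirming Bessel's inequality. (The deficit equals ||v − Σ <v,e_j> e_j||^2, the squared distance from v to span{e_j}.)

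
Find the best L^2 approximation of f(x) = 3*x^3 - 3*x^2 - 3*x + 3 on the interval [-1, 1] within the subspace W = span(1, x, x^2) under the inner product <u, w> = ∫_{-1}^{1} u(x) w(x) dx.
g(x) = -3*x^2 - 6*x/5 + 3

The best approximation g ∈ W is the orthogonal projection of f onto W. Writing g = a_0 + a_1 x + a_2 x^2, the coefficients solve the normal equations G · a = b where
  G_{ij} = <φ_i, φ_j> and b_i = <f, φ_i>, with φ_0 = 1, φ_1 = x, φ_2 = x^2.
G =
  [2, 0, 2/3]
  [0, 2/3, 0]
  [2/3, 0, 2/5],
b = (4, -4/5, 4/5).
Solving gives a_0 = 3, a_1 = -6/5, a_2 = -3, so
  g(x) = -3*x^2 - 6*x/5 + 3.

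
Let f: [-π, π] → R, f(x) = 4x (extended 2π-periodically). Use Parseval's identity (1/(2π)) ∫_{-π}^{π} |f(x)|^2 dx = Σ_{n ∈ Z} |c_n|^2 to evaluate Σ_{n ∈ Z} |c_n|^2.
Σ |c_n|^2 = 16π^2/3

Expand and integrate term by term over [-π, π]:
  ∫ (4x)^2 dx = 16·(2π^3/3); ∫ 2·4·(0)·x dx = 0 (odd integrand); ∫ 0^2 dx = 0·2π.
So (1/(2π)) ∫_{-π}^{π} (4x)^2 dx = 16π^2/3 + 0 = 16π^2/3.
Parseval ⇒ Σ |c_n|^2 = 16π^2/3.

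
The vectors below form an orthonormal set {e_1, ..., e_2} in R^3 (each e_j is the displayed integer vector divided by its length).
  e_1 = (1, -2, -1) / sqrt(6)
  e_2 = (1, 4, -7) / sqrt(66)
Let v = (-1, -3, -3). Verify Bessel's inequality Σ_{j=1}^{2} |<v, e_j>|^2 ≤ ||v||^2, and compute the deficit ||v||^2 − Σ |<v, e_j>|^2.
Σ |<v, e_j>|^2 = 128/11; ||v||^2 = 19; deficit = 81/11

Write each e_j = u_j / sqrt(<u_j, u_j>) where u_j is the displayed integer vector. Then <v, e_j> = <v, u_j> / sqrt(<u_j, u_j>), so |<v, e_j>|^2 = <v, u_j>^2 / <u_j, u_j>.
Coefficients: <v, e_1> = 8/sqrt(6), <v, e_2> = 8/sqrt(66).
Square and sum: Σ |<v, e_j>|^2 = 128/11.
Compute ||v||^2 = v·v = 19.
Deficit = 19 − 128/11 = 81/11 ≥ 0, confirming Bessel's inequality. (The deficit equals ||v − Σ <v,e_j> e_j||^2, the squared distance from v to span{e_j}.)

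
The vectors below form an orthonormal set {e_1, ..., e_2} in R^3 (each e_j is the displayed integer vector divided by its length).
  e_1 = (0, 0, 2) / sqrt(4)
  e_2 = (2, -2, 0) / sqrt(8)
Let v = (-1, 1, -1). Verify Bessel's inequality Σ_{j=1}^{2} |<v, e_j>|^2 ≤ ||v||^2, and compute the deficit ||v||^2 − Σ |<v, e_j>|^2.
Σ |<v, e_j>|^2 = 3; ||v||^2 = 3; deficit = 0

Write each e_j = u_j / sqrt(<u_j, u_j>) where u_j is the displayed integer vector. Then <v, e_j> = <v, u_j> / sqrt(<u_j, u_j>), so |<v, e_j>|^2 = <v, u_j>^2 / <u_j, u_j>.
Coefficients: <v, e_1> = -2/sqrt(4), <v, e_2> = -4/sqrt(8).
Square and sum: Σ |<v, e_j>|^2 = 3.
Compute ||v||^2 = v·v = 3.
Deficit = 3 − 3 = 0 ≥ 0, confirming Bessel's inequality. (The deficit equals ||v − Σ <v,e_j> e_j||^2, the squared distance from v to span{e_j}.)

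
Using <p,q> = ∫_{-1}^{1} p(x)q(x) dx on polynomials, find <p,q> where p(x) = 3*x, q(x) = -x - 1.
<p,q> = -2

Expand the product: p(x)·q(x) = -3*x^2 - 3*x.
∫_{-1}^{1} of each monomial x^k gives [2/(k+1) if k even, 0 if k odd]. Integrating term-by-term (or equivalently evaluating the antiderivative F(x) = -x^3 - 3*x^2/2 at the endpoints):
  F(1) − F(−1) = -5/2 − (-1/2) = -2.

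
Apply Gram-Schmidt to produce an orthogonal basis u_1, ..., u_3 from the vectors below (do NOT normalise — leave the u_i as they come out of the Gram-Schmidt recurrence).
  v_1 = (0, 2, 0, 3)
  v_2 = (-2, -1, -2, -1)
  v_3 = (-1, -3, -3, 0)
Orthogonal basis:
  u_1 = (0, 2, 0, 3)
  u_2 = (-2, -3/13, -2, 2/13)
  u_3 = (121/105, -64/35, -89/105, 128/105)

Apply the Gram-Schmidt recurrence
  u_1 = v_1
  u_i = v_i − Σ_{j<i} ((v_i · u_j) / (u_j · u_j)) · u_j.

Step by step this gives:
  u_1 = (0, 2, 0, 3)
  u_2 = (-2, -3/13, -2, 2/13)
  u_3 = (121/105, -64/35, -89/105, 128/105)

Orthogonality check:
  u_2 · u_1 = 0 (should be 0)
  u_3 · u_1 = 0 (should be 0)
  u_3 · u_2 = 0 (should be 0)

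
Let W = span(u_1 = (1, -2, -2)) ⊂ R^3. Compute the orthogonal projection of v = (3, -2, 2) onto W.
proj_W(v) = (1/3, -2/3, -2/3)

Set up U = [u_1 | ... | u_1] ∈ R^(3×1). The projector onto W = col(U) is P = U (U^T U)^(-1) U^T.
Compute U^T U =
  [9],
and U^T v = (3).
Solve U^T U · c = U^T v for the coefficients: c = (1/3). The projection is proj_W(v) = U c.
Check: (v - proj_W(v)) · u_1 = 0  (should be 0).
Result: proj_W(v) = (1/3, -2/3, -2/3).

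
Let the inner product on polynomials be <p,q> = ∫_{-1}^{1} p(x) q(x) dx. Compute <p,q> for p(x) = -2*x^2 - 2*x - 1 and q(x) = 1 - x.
<p,q> = -2

Expand the product: p(x)·q(x) = 2*x^3 - x - 1.
∫_{-1}^{1} of each monomial x^k gives [2/(k+1) if k even, 0 if k odd]. Integrating term-by-term (or equivalently evaluating the antiderivative F(x) = x^4/2 - x^2/2 - x at the endpoints):
  F(1) − F(−1) = -1 − (1) = -2.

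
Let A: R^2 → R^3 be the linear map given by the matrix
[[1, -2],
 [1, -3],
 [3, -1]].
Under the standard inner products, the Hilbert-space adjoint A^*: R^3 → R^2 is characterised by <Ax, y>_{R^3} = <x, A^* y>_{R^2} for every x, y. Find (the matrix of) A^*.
A^* = A^T =
[[1, 1, 3],
 [-2, -3, -1]]

For real matrices with standard dot products, the defining identity <Ax, y> = <x, A^* y> gives (Ax)^T y = x^T (A^*) y, i.e. x^T A^T y = x^T (A^*) y. Since this holds for all x, y, we must have A^* = A^T. Therefore
A^* =
[[1, 1, 3],
 [-2, -3, -1]].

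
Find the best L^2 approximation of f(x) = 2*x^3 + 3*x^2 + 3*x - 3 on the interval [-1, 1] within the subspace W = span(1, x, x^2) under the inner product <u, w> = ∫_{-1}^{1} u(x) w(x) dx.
g(x) = 3*x^2 + 21*x/5 - 3

The best approximation g ∈ W is the orthogonal projection of f onto W. Writing g = a_0 + a_1 x + a_2 x^2, the coefficients solve the normal equations G · a = b where
  G_{ij} = <φ_i, φ_j> and b_i = <f, φ_i>, with φ_0 = 1, φ_1 = x, φ_2 = x^2.
G =
  [2, 0, 2/3]
  [0, 2/3, 0]
  [2/3, 0, 2/5],
b = (-4, 14/5, -4/5).
Solving gives a_0 = -3, a_1 = 21/5, a_2 = 3, so
  g(x) = 3*x^2 + 21*x/5 - 3.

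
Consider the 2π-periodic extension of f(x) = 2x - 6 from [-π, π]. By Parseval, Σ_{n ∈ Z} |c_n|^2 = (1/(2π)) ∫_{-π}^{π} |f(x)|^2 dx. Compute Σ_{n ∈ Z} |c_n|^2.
Σ |c_n|^2 = 4π^2/3 + 36

Expand and integrate term by term over [-π, π]:
  ∫ (2x)^2 dx = 4·(2π^3/3); ∫ 2·2·(-6)·x dx = 0 (odd integrand); ∫ (-6)^2 dx = 36·2π.
So (1/(2π)) ∫_{-π}^{π} (2x - 6)^2 dx = 4π^2/3 + 36 = 4π^2/3 + 36.
Parseval ⇒ Σ |c_n|^2 = 4π^2/3 + 36.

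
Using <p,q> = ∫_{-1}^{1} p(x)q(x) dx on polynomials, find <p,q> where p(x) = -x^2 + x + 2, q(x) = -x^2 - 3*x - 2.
<p,q> = -48/5

Expand the product: p(x)·q(x) = x^4 + 2*x^3 - 3*x^2 - 8*x - 4.
∫_{-1}^{1} of each monomial x^k gives [2/(k+1) if k even, 0 if k odd]. Integrating term-by-term (or equivalently evaluating the antiderivative F(x) = x^5/5 + x^4/2 - x^3 - 4*x^2 - 4*x at the endpoints):
  F(1) − F(−1) = -83/10 − (13/10) = -48/5.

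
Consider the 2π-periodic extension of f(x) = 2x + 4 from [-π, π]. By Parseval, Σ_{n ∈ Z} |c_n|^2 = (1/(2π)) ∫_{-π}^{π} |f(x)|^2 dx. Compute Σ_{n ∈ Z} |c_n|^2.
Σ |c_n|^2 = 4π^2/3 + 16

Expand and integrate term by term over [-π, π]:
  ∫ (2x)^2 dx = 4·(2π^3/3); ∫ 2·2·(4)·x dx = 0 (odd integrand); ∫ 4^2 dx = 16·2π.
So (1/(2π)) ∫_{-π}^{π} (2x + 4)^2 dx = 4π^2/3 + 16 = 4π^2/3 + 16.
Parseval ⇒ Σ |c_n|^2 = 4π^2/3 + 16.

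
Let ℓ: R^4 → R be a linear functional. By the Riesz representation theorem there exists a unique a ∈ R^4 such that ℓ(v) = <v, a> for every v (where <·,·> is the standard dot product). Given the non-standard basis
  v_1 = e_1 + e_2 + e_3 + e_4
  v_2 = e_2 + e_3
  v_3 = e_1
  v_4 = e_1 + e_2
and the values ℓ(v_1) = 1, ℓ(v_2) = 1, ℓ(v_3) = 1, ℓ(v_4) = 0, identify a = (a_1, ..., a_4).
a = (1, -1, 2, -1)

Write a = (a_1, ..., a_4) in the standard basis. For each basis vector v_i, ℓ(v_i) = <v_i, a> is a linear equation in the a_j's. Collect the n equations into a matrix system V a = ℓ, where row i of V is v_i (expressed in the standard basis). Since V is invertible (lower-triangular with 1s on the diagonal, up to permutation), solve by back-substitution:
  V =
[[1, 1, 1, 1],
 [0, 1, 1, 0],
 [1, 0, 0, 0],
 [1, 1, 0, 0]]
  V a = (1, 1, 1, 0)
Solving gives a = (1, -1, 2, -1).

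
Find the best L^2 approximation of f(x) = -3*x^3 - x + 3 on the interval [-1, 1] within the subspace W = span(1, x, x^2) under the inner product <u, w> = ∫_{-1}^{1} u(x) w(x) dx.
g(x) = 3 - 14*x/5

The best approximation g ∈ W is the orthogonal projection of f onto W. Writing g = a_0 + a_1 x + a_2 x^2, the coefficients solve the normal equations G · a = b where
  G_{ij} = <φ_i, φ_j> and b_i = <f, φ_i>, with φ_0 = 1, φ_1 = x, φ_2 = x^2.
G =
  [2, 0, 2/3]
  [0, 2/3, 0]
  [2/3, 0, 2/5],
b = (6, -28/15, 2).
Solving gives a_0 = 3, a_1 = -14/5, a_2 = 0, so
  g(x) = 3 - 14*x/5.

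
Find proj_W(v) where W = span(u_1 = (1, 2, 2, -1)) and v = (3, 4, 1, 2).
proj_W(v) = (11/10, 11/5, 11/5, -11/10)

Set up U = [u_1 | ... | u_1] ∈ R^(4×1). The projector onto W = col(U) is P = U (U^T U)^(-1) U^T.
Compute U^T U =
  [10],
and U^T v = (11).
Solve U^T U · c = U^T v for the coefficients: c = (11/10). The projection is proj_W(v) = U c.
Check: (v - proj_W(v)) · u_1 = 0  (should be 0).
Result: proj_W(v) = (11/10, 11/5, 11/5, -11/10).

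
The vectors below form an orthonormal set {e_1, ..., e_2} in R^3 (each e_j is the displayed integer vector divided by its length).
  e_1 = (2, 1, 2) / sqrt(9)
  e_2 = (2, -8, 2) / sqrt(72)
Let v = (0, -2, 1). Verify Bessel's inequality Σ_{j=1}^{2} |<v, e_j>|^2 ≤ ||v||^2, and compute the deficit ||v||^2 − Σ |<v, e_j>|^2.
Σ |<v, e_j>|^2 = 9/2; ||v||^2 = 5; deficit = 1/2

Write each e_j = u_j / sqrt(<u_j, u_j>) where u_j is the displayed integer vector. Then <v, e_j> = <v, u_j> / sqrt(<u_j, u_j>), so |<v, e_j>|^2 = <v, u_j>^2 / <u_j, u_j>.
Coefficients: <v, e_1> = 0/sqrt(9), <v, e_2> = 18/sqrt(72).
Square and sum: Σ |<v, e_j>|^2 = 9/2.
Compute ||v||^2 = v·v = 5.
Deficit = 5 − 9/2 = 1/2 ≥ 0, confirming Bessel's inequality. (The deficit equals ||v − Σ <v,e_j> e_j||^2, the squared distance from v to span{e_j}.)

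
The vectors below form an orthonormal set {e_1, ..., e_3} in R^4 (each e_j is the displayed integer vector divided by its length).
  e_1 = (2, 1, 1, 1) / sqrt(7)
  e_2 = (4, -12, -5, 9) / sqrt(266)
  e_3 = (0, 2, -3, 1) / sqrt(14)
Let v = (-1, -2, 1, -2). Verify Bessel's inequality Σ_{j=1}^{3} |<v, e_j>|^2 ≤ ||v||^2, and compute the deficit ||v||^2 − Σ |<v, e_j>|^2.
Σ |<v, e_j>|^2 = 1249/133; ||v||^2 = 10; deficit = 81/133

Write each e_j = u_j / sqrt(<u_j, u_j>) where u_j is the displayed integer vector. Then <v, e_j> = <v, u_j> / sqrt(<u_j, u_j>), so |<v, e_j>|^2 = <v, u_j>^2 / <u_j, u_j>.
Coefficients: <v, e_1> = -5/sqrt(7), <v, e_2> = -3/sqrt(266), <v, e_3> = -9/sqrt(14).
Square and sum: Σ |<v, e_j>|^2 = 1249/133.
Compute ||v||^2 = v·v = 10.
Deficit = 10 − 1249/133 = 81/133 ≥ 0, confirming Bessel's inequality. (The deficit equals ||v − Σ <v,e_j> e_j||^2, the squared distance from v to span{e_j}.)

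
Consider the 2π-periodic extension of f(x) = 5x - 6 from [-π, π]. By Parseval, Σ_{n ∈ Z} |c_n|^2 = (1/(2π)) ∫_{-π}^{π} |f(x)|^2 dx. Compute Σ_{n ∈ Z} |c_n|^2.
Σ |c_n|^2 = 25π^2/3 + 36

Expand and integrate term by term over [-π, π]:
  ∫ (5x)^2 dx = 25·(2π^3/3); ∫ 2·5·(-6)·x dx = 0 (odd integrand); ∫ (-6)^2 dx = 36·2π.
So (1/(2π)) ∫_{-π}^{π} (5x - 6)^2 dx = 25π^2/3 + 36 = 25π^2/3 + 36.
Parseval ⇒ Σ |c_n|^2 = 25π^2/3 + 36.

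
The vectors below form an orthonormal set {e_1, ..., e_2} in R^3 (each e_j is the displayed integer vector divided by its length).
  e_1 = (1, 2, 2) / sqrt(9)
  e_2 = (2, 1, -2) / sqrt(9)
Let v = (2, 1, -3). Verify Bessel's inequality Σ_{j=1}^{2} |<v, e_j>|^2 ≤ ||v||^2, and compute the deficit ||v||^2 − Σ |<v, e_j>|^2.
Σ |<v, e_j>|^2 = 125/9; ||v||^2 = 14; deficit = 1/9

Write each e_j = u_j / sqrt(<u_j, u_j>) where u_j is the displayed integer vector. Then <v, e_j> = <v, u_j> / sqrt(<u_j, u_j>), so |<v, e_j>|^2 = <v, u_j>^2 / <u_j, u_j>.
Coefficients: <v, e_1> = -2/sqrt(9), <v, e_2> = 11/sqrt(9).
Square and sum: Σ |<v, e_j>|^2 = 125/9.
Compute ||v||^2 = v·v = 14.
Deficit = 14 − 125/9 = 1/9 ≥ 0, confirming Bessel's inequality. (The deficit equals ||v − Σ <v,e_j> e_j||^2, the squared distance from v to span{e_j}.)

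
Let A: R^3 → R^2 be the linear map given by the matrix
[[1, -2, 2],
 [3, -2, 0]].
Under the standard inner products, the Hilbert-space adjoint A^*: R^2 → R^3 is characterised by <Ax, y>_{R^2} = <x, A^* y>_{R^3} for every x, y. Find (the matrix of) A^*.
A^* = A^T =
[[1, 3],
 [-2, -2],
 [2, 0]]

For real matrices with standard dot products, the defining identity <Ax, y> = <x, A^* y> gives (Ax)^T y = x^T (A^*) y, i.e. x^T A^T y = x^T (A^*) y. Since this holds for all x, y, we must have A^* = A^T. Therefore
A^* =
[[1, 3],
 [-2, -2],
 [2, 0]].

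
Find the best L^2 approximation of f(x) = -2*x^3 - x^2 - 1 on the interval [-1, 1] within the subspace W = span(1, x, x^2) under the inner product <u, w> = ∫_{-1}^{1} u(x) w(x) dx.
g(x) = -x^2 - 6*x/5 - 1

The best approximation g ∈ W is the orthogonal projection of f onto W. Writing g = a_0 + a_1 x + a_2 x^2, the coefficients solve the normal equations G · a = b where
  G_{ij} = <φ_i, φ_j> and b_i = <f, φ_i>, with φ_0 = 1, φ_1 = x, φ_2 = x^2.
G =
  [2, 0, 2/3]
  [0, 2/3, 0]
  [2/3, 0, 2/5],
b = (-8/3, -4/5, -16/15).
Solving gives a_0 = -1, a_1 = -6/5, a_2 = -1, so
  g(x) = -x^2 - 6*x/5 - 1.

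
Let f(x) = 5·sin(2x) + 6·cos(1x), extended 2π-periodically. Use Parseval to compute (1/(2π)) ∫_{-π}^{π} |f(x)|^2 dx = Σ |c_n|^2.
Σ |c_n|^2 = 61/2

Expand |f|^2 and use orthogonality of {sin(nx), cos(mx)} on [-π, π]:
  ∫_{-π}^{π} sin(nx)^2 dx = π, ∫ cos(mx)^2 dx = π, and cross terms integrate to 0.
So ∫_{-π}^{π} f(x)^2 dx = 5^2 · π + 6^2 · π = (25 + 36)π.
Divide by 2π: (25 + 36)/2 = 61/2.
By Parseval, this equals Σ |c_n|^2.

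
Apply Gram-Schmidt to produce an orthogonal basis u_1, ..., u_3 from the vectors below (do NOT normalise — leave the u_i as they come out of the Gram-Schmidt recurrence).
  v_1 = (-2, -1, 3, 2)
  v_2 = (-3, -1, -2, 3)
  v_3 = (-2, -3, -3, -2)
Orthogonal basis:
  u_1 = (-2, -1, 3, 2)
  u_2 = (-20/9, -11/18, -19/6, 20/9)
  u_3 = (-104/73, -1092/365, -84/365, -188/73)

Apply the Gram-Schmidt recurrence
  u_1 = v_1
  u_i = v_i − Σ_{j<i} ((v_i · u_j) / (u_j · u_j)) · u_j.

Step by step this gives:
  u_1 = (-2, -1, 3, 2)
  u_2 = (-20/9, -11/18, -19/6, 20/9)
  u_3 = (-104/73, -1092/365, -84/365, -188/73)

Orthogonality check:
  u_2 · u_1 = 0 (should be 0)
  u_3 · u_1 = 0 (should be 0)
  u_3 · u_2 = 0 (should be 0)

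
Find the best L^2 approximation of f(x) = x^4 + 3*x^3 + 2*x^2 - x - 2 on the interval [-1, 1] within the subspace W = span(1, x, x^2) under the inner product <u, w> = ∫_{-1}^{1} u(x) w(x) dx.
g(x) = 20*x^2/7 + 4*x/5 - 73/35

The best approximation g ∈ W is the orthogonal projection of f onto W. Writing g = a_0 + a_1 x + a_2 x^2, the coefficients solve the normal equations G · a = b where
  G_{ij} = <φ_i, φ_j> and b_i = <f, φ_i>, with φ_0 = 1, φ_1 = x, φ_2 = x^2.
G =
  [2, 0, 2/3]
  [0, 2/3, 0]
  [2/3, 0, 2/5],
b = (-34/15, 8/15, -26/105).
Solving gives a_0 = -73/35, a_1 = 4/5, a_2 = 20/7, so
  g(x) = 20*x^2/7 + 4*x/5 - 73/35.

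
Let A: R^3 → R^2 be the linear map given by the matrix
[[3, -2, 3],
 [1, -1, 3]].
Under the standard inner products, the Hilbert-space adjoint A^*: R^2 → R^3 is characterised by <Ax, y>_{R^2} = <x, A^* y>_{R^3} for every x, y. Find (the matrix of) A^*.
A^* = A^T =
[[3, 1],
 [-2, -1],
 [3, 3]]

For real matrices with standard dot products, the defining identity <Ax, y> = <x, A^* y> gives (Ax)^T y = x^T (A^*) y, i.e. x^T A^T y = x^T (A^*) y. Since this holds for all x, y, we must have A^* = A^T. Therefore
A^* =
[[3, 1],
 [-2, -1],
 [3, 3]].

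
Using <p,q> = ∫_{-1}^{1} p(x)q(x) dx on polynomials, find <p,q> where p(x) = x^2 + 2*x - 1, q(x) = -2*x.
<p,q> = -8/3

Expand the product: p(x)·q(x) = -2*x^3 - 4*x^2 + 2*x.
∫_{-1}^{1} of each monomial x^k gives [2/(k+1) if k even, 0 if k odd]. Integrating term-by-term (or equivalently evaluating the antiderivative F(x) = -x^4/2 - 4*x^3/3 + x^2 at the endpoints):
  F(1) − F(−1) = -5/6 − (11/6) = -8/3.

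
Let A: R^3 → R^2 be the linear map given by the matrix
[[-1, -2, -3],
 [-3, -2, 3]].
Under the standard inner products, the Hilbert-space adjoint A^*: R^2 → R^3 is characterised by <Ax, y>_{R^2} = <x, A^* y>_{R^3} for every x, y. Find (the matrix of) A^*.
A^* = A^T =
[[-1, -3],
 [-2, -2],
 [-3, 3]]

For real matrices with standard dot products, the defining identity <Ax, y> = <x, A^* y> gives (Ax)^T y = x^T (A^*) y, i.e. x^T A^T y = x^T (A^*) y. Since this holds for all x, y, we must have A^* = A^T. Therefore
A^* =
[[-1, -3],
 [-2, -2],
 [-3, 3]].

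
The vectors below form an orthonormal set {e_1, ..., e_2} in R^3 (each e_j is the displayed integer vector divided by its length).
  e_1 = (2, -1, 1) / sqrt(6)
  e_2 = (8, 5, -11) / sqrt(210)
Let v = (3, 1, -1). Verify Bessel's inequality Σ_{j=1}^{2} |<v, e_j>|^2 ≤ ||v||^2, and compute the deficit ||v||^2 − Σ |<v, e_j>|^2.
Σ |<v, e_j>|^2 = 72/7; ||v||^2 = 11; deficit = 5/7

Write each e_j = u_j / sqrt(<u_j, u_j>) where u_j is the displayed integer vector. Then <v, e_j> = <v, u_j> / sqrt(<u_j, u_j>), so |<v, e_j>|^2 = <v, u_j>^2 / <u_j, u_j>.
Coefficients: <v, e_1> = 4/sqrt(6), <v, e_2> = 40/sqrt(210).
Square and sum: Σ |<v, e_j>|^2 = 72/7.
Compute ||v||^2 = v·v = 11.
Deficit = 11 − 72/7 = 5/7 ≥ 0, confirming Bessel's inequality. (The deficit equals ||v − Σ <v,e_j> e_j||^2, the squared distance from v to span{e_j}.)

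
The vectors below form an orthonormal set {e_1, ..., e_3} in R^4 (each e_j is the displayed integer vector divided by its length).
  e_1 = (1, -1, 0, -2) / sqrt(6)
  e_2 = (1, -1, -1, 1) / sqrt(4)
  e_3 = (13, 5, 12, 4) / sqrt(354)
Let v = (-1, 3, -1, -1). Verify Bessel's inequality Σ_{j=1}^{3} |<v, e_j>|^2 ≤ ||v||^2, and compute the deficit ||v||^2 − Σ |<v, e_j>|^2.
Σ |<v, e_j>|^2 = 308/59; ||v||^2 = 12; deficit = 400/59

Write each e_j = u_j / sqrt(<u_j, u_j>) where u_j is the displayed integer vector. Then <v, e_j> = <v, u_j> / sqrt(<u_j, u_j>), so |<v, e_j>|^2 = <v, u_j>^2 / <u_j, u_j>.
Coefficients: <v, e_1> = -2/sqrt(6), <v, e_2> = -4/sqrt(4), <v, e_3> = -14/sqrt(354).
Square and sum: Σ |<v, e_j>|^2 = 308/59.
Compute ||v||^2 = v·v = 12.
Deficit = 12 − 308/59 = 400/59 ≥ 0, confirming Bessel's inequality. (The deficit equals ||v − Σ <v,e_j> e_j||^2, the squared distance from v to span{e_j}.)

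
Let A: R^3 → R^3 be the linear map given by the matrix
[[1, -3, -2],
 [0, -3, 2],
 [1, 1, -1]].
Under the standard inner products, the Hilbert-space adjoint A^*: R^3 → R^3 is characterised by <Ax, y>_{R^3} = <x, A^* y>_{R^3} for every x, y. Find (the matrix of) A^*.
A^* = A^T =
[[1, 0, 1],
 [-3, -3, 1],
 [-2, 2, -1]]

For real matrices with standard dot products, the defining identity <Ax, y> = <x, A^* y> gives (Ax)^T y = x^T (A^*) y, i.e. x^T A^T y = x^T (A^*) y. Since this holds for all x, y, we must have A^* = A^T. Therefore
A^* =
[[1, 0, 1],
 [-3, -3, 1],
 [-2, 2, -1]].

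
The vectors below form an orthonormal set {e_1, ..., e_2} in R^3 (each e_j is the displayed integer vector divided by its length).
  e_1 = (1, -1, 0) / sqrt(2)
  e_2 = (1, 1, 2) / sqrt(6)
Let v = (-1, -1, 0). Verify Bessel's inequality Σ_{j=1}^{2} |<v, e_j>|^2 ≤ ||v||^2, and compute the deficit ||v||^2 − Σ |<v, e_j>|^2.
Σ |<v, e_j>|^2 = 2/3; ||v||^2 = 2; deficit = 4/3

Write each e_j = u_j / sqrt(<u_j, u_j>) where u_j is the displayed integer vector. Then <v, e_j> = <v, u_j> / sqrt(<u_j, u_j>), so |<v, e_j>|^2 = <v, u_j>^2 / <u_j, u_j>.
Coefficients: <v, e_1> = 0/sqrt(2), <v, e_2> = -2/sqrt(6).
Square and sum: Σ |<v, e_j>|^2 = 2/3.
Compute ||v||^2 = v·v = 2.
Deficit = 2 − 2/3 = 4/3 ≥ 0, confirming Bessel's inequality. (The deficit equals ||v − Σ <v,e_j> e_j||^2, the squared distance from v to span{e_j}.)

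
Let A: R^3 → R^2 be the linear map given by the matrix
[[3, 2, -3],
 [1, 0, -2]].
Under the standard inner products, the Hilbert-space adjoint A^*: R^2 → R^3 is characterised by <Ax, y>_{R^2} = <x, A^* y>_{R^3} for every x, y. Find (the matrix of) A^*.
A^* = A^T =
[[3, 1],
 [2, 0],
 [-3, -2]]

For real matrices with standard dot products, the defining identity <Ax, y> = <x, A^* y> gives (Ax)^T y = x^T (A^*) y, i.e. x^T A^T y = x^T (A^*) y. Since this holds for all x, y, we must have A^* = A^T. Therefore
A^* =
[[3, 1],
 [2, 0],
 [-3, -2]].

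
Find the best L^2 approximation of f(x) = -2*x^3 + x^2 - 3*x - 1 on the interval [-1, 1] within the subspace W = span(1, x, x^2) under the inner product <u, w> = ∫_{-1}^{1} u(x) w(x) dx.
g(x) = x^2 - 21*x/5 - 1

The best approximation g ∈ W is the orthogonal projection of f onto W. Writing g = a_0 + a_1 x + a_2 x^2, the coefficients solve the normal equations G · a = b where
  G_{ij} = <φ_i, φ_j> and b_i = <f, φ_i>, with φ_0 = 1, φ_1 = x, φ_2 = x^2.
G =
  [2, 0, 2/3]
  [0, 2/3, 0]
  [2/3, 0, 2/5],
b = (-4/3, -14/5, -4/15).
Solving gives a_0 = -1, a_1 = -21/5, a_2 = 1, so
  g(x) = x^2 - 21*x/5 - 1.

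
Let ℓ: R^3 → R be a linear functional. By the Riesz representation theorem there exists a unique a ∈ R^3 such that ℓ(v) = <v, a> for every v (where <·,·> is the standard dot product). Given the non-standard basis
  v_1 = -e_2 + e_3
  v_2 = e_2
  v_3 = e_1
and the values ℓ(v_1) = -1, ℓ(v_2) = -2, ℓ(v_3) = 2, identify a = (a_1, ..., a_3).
a = (2, -2, -3)

Write a = (a_1, ..., a_3) in the standard basis. For each basis vector v_i, ℓ(v_i) = <v_i, a> is a linear equation in the a_j's. Collect the n equations into a matrix system V a = ℓ, where row i of V is v_i (expressed in the standard basis). Since V is invertible (lower-triangular with 1s on the diagonal, up to permutation), solve by back-substitution:
  V =
[[0, -1, 1],
 [0, 1, 0],
 [1, 0, 0]]
  V a = (-1, -2, 2)
Solving gives a = (2, -2, -3).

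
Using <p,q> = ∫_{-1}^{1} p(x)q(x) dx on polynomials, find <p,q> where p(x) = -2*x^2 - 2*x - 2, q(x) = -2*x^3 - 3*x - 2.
<p,q> = 244/15

Expand the product: p(x)·q(x) = 4*x^5 + 4*x^4 + 10*x^3 + 10*x^2 + 10*x + 4.
∫_{-1}^{1} of each monomial x^k gives [2/(k+1) if k even, 0 if k odd]. Integrating term-by-term (or equivalently evaluating the antiderivative F(x) = 2*x^6/3 + 4*x^5/5 + 5*x^4/2 + 10*x^3/3 + 5*x^2 + 4*x at the endpoints):
  F(1) − F(−1) = 163/10 − (1/30) = 244/15.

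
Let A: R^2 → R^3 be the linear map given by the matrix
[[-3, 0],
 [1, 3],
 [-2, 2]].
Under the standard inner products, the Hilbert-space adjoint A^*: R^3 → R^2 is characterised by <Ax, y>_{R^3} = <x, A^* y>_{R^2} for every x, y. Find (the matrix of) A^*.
A^* = A^T =
[[-3, 1, -2],
 [0, 3, 2]]

For real matrices with standard dot products, the defining identity <Ax, y> = <x, A^* y> gives (Ax)^T y = x^T (A^*) y, i.e. x^T A^T y = x^T (A^*) y. Since this holds for all x, y, we must have A^* = A^T. Therefore
A^* =
[[-3, 1, -2],
 [0, 3, 2]].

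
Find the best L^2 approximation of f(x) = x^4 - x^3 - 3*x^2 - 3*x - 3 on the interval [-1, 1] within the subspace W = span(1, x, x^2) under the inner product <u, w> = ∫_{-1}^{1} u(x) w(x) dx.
g(x) = -15*x^2/7 - 18*x/5 - 108/35

The best approximation g ∈ W is the orthogonal projection of f onto W. Writing g = a_0 + a_1 x + a_2 x^2, the coefficients solve the normal equations G · a = b where
  G_{ij} = <φ_i, φ_j> and b_i = <f, φ_i>, with φ_0 = 1, φ_1 = x, φ_2 = x^2.
G =
  [2, 0, 2/3]
  [0, 2/3, 0]
  [2/3, 0, 2/5],
b = (-38/5, -12/5, -102/35).
Solving gives a_0 = -108/35, a_1 = -18/5, a_2 = -15/7, so
  g(x) = -15*x^2/7 - 18*x/5 - 108/35.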